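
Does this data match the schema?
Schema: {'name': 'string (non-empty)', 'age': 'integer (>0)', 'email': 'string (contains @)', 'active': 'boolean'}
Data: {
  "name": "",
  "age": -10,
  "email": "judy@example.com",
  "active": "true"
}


Validating each field against schema:
  name: FAIL ("" is an empty string)
  age: FAIL (-10 is not > 0)
  email: OK (string with @)
  active: FAIL ("true" is not a boolean)

Result: INVALID (3 errors: name, age, active)

INVALID (3 errors: name, age, active)


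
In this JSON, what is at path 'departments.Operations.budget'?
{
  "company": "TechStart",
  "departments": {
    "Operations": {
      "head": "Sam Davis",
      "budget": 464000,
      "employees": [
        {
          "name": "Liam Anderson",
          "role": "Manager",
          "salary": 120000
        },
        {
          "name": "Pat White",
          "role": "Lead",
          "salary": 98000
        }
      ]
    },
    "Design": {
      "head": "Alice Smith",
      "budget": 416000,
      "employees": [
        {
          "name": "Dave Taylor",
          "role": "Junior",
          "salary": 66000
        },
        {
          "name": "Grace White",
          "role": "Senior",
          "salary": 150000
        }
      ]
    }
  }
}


Path: departments.Operations.budget

Navigate:
  -> departments
  -> Operations
  -> budget = 464000

464000


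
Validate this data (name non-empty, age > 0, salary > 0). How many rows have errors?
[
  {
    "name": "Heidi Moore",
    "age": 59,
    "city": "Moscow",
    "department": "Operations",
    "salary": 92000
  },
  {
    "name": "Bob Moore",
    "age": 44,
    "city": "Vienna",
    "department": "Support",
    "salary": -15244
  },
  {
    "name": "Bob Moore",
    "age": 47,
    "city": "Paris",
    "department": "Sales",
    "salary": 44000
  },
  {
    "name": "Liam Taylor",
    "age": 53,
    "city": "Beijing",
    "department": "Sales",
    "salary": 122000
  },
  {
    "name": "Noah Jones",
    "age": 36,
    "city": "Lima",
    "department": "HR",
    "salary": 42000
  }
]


Validating 5 records:
Rules: name non-empty, age > 0, salary > 0

  Row 1 (Heidi Moore): OK
  Row 2 (Bob Moore): negative salary: -15244
  Row 3 (Bob Moore): OK
  Row 4 (Liam Taylor): OK
  Row 5 (Noah Jones): OK

Total errors: 1

1 errors


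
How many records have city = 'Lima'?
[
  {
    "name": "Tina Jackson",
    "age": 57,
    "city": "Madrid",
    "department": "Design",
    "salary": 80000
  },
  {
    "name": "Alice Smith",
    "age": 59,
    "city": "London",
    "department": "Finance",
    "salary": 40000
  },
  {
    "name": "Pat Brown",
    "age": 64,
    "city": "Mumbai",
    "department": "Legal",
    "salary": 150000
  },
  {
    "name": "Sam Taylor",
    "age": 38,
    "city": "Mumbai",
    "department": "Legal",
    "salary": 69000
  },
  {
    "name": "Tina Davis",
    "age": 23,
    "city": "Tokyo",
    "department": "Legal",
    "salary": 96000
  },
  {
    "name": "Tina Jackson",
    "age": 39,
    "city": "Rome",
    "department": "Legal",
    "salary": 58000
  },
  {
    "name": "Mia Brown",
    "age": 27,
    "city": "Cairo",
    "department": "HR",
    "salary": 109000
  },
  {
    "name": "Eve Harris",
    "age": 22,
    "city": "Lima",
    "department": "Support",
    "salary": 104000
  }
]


Data: 8 records
Condition: city = 'Lima'

Checking each record:
  Tina Jackson: Madrid
  Alice Smith: London
  Pat Brown: Mumbai
  Sam Taylor: Mumbai
  Tina Davis: Tokyo
  Tina Jackson: Rome
  Mia Brown: Cairo
  Eve Harris: Lima MATCH

Count: 1

1


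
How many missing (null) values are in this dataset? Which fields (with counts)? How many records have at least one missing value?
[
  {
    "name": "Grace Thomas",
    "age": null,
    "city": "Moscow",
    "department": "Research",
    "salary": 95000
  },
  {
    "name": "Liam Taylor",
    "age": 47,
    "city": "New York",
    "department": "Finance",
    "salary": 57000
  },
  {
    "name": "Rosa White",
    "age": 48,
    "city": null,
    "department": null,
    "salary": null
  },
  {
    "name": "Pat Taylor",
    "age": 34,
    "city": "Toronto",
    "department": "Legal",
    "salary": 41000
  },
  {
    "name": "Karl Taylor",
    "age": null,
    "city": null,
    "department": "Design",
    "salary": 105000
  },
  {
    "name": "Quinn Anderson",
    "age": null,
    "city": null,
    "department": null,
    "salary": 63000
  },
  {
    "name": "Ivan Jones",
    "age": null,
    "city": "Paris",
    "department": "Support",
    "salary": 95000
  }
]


Checking for missing (null) values in 7 records:

  Grace Thomas: age
  Liam Taylor: complete
  Rosa White: city, department, salary
  Pat Taylor: complete
  Karl Taylor: age, city
  Quinn Anderson: age, city, department
  Ivan Jones: age

Per field:
  name: 0 missing
  age: 4 missing
  city: 3 missing
  department: 2 missing
  salary: 1 missing

Total missing values: 10
Records with any missing: 5

10 missing values (age: 4, city: 3, department: 2, salary: 1); 5 incomplete records


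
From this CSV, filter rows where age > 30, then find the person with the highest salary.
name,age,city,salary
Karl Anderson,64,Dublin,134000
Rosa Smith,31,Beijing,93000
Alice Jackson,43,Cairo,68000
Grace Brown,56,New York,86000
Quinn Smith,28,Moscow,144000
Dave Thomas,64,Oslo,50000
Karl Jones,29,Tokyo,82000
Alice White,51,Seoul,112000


Filter: age > 30
Sort by: salary (descending)

Filtered records (6):
  Karl Anderson, age 64, salary $134000
  Alice White, age 51, salary $112000
  Rosa Smith, age 31, salary $93000
  Grace Brown, age 56, salary $86000
  Alice Jackson, age 43, salary $68000
  Dave Thomas, age 64, salary $50000

Highest salary: Karl Anderson ($134000)

Karl Anderson


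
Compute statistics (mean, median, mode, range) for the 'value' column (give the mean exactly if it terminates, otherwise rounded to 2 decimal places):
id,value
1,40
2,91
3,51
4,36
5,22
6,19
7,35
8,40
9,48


Data: [40, 91, 51, 36, 22, 19, 35, 40, 48]
Count: 9
Sum: 382
Mean: 382/9 ≈ 42.44 (rounded to 2 decimal places)
Sorted: [19, 22, 35, 36, 40, 40, 48, 51, 91]
Median: 40.0
Mode: 40 (2 times)
Range: 91 - 19 = 72
Min: 19, Max: 91

mean≈42.44, median=40.0, mode=40, range=72


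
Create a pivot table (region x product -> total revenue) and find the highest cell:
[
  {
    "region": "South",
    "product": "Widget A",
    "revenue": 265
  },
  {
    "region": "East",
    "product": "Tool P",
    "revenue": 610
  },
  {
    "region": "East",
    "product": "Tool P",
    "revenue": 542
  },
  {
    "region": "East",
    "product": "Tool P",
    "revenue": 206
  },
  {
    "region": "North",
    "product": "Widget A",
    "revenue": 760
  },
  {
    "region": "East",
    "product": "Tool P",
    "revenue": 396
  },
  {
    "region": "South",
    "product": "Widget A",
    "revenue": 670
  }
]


Pivot: region (rows) x product (columns) -> total revenue

     Tool P        Widget A    
East          1754             0  
North            0           760  
South            0           935  

Highest: East / Tool P = $1754

East / Tool P = $1754


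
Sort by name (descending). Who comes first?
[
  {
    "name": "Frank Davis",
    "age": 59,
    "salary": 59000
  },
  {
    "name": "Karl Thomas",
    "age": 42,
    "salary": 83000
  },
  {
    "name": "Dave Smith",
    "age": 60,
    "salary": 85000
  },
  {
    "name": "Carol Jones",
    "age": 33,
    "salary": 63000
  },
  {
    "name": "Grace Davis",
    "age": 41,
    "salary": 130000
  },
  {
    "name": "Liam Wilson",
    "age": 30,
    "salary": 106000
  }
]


Sort by: name (descending)

Sorted order:
  1. Liam Wilson (name = Liam Wilson)
  2. Karl Thomas (name = Karl Thomas)
  3. Grace Davis (name = Grace Davis)
  4. Frank Davis (name = Frank Davis)
  5. Dave Smith (name = Dave Smith)
  6. Carol Jones (name = Carol Jones)

First: Liam Wilson

Liam Wilson


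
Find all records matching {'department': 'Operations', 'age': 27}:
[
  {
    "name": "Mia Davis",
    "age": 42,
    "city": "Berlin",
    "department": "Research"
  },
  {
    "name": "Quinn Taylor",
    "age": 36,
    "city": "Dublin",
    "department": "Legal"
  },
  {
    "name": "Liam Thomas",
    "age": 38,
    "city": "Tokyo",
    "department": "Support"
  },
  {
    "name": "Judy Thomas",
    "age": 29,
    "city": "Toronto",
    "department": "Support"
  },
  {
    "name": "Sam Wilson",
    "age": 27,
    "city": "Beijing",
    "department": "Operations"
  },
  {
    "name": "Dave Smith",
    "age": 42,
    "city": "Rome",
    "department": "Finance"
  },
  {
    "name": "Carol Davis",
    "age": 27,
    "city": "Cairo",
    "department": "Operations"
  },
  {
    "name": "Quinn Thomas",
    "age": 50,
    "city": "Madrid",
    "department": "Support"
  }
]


Search criteria: {'department': 'Operations', 'age': 27}

Checking 8 records:
  Mia Davis: {department: Research, age: 42}
  Quinn Taylor: {department: Legal, age: 36}
  Liam Thomas: {department: Support, age: 38}
  Judy Thomas: {department: Support, age: 29}
  Sam Wilson: {department: Operations, age: 27} <-- MATCH
  Dave Smith: {department: Finance, age: 42}
  Carol Davis: {department: Operations, age: 27} <-- MATCH
  Quinn Thomas: {department: Support, age: 50}

Matches: ["Sam Wilson", "Carol Davis"]

["Sam Wilson", "Carol Davis"]


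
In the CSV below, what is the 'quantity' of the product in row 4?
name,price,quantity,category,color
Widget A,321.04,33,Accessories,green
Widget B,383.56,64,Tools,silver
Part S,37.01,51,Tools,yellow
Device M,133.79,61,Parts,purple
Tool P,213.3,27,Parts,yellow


Query: Row 4 ('Device M'), column 'quantity'
Value: 61

61


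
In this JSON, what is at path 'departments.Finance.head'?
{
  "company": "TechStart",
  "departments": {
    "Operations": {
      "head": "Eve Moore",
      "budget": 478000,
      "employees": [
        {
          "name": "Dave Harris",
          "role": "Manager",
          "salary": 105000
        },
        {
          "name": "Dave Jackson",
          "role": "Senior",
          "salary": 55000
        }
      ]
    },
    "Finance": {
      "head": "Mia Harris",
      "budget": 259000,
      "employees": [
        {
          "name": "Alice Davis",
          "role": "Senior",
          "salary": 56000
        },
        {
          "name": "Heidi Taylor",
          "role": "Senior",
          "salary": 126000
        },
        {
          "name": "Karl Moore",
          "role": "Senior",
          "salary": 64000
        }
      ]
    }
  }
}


Path: departments.Finance.head

Navigate:
  -> departments
  -> Finance
  -> head = 'Mia Harris'

Mia Harris


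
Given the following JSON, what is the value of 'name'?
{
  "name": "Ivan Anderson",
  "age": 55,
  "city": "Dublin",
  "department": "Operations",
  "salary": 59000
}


Looking up field 'name'
Value: Ivan Anderson

Ivan Anderson


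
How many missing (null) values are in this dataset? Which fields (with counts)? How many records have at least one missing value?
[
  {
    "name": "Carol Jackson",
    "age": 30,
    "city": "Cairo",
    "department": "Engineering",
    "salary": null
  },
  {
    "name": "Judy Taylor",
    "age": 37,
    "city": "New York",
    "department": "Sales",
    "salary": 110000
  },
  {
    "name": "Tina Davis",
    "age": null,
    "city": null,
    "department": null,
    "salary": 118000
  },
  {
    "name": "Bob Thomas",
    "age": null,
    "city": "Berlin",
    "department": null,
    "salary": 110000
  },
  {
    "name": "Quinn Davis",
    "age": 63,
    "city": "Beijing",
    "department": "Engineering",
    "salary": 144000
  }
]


Checking for missing (null) values in 5 records:

  Carol Jackson: salary
  Judy Taylor: complete
  Tina Davis: age, city, department
  Bob Thomas: age, department
  Quinn Davis: complete

Per field:
  name: 0 missing
  age: 2 missing
  city: 1 missing
  department: 2 missing
  salary: 1 missing

Total missing values: 6
Records with any missing: 3

6 missing values (age: 2, city: 1, department: 2, salary: 1); 3 incomplete records


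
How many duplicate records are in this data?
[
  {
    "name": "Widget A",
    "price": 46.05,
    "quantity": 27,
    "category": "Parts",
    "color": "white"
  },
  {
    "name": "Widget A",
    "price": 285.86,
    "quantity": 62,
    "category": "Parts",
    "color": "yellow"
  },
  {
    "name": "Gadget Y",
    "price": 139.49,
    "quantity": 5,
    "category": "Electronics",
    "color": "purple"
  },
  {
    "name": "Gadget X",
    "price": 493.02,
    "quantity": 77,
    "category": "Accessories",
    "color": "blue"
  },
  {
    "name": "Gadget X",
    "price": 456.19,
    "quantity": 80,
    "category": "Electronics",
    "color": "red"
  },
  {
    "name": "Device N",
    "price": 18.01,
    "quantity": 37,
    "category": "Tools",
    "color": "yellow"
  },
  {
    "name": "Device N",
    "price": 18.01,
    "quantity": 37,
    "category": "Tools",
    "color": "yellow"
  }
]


Checking 7 records for duplicates:

  Row 1: Widget A ($46.05, qty 27)
  Row 2: Widget A ($285.86, qty 62)
  Row 3: Gadget Y ($139.49, qty 5)
  Row 4: Gadget X ($493.02, qty 77)
  Row 5: Gadget X ($456.19, qty 80)
  Row 6: Device N ($18.01, qty 37)
  Row 7: Device N ($18.01, qty 37) <-- DUPLICATE

Duplicates found: 1
Unique records: 6

1 duplicates, 6 unique


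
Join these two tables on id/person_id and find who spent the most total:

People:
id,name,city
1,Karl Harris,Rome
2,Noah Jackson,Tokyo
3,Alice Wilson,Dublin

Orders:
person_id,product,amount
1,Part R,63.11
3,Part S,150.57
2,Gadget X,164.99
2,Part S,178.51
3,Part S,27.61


Join on: people.id = orders.person_id

Joined rows:
  Karl Harris (Rome) bought Part R for $63.11
  Alice Wilson (Dublin) bought Part S for $150.57
  Noah Jackson (Tokyo) bought Gadget X for $164.99
  Noah Jackson (Tokyo) bought Part S for $178.51
  Alice Wilson (Dublin) bought Part S for $27.61

Total per person:
  Noah Jackson: $343.50
  Alice Wilson: $178.18
  Karl Harris: $63.11

Top spender: Noah Jackson ($343.50)

Noah Jackson ($343.50)


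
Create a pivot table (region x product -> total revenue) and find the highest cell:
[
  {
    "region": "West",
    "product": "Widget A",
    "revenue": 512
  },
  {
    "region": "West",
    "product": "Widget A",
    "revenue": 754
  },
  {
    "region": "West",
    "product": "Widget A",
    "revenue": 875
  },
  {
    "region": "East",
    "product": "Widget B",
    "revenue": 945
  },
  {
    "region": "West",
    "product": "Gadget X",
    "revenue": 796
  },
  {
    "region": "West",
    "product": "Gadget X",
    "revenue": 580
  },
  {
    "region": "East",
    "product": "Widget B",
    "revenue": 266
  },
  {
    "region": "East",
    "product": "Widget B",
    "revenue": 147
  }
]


Pivot: region (rows) x product (columns) -> total revenue

     Gadget X      Widget A      Widget B    
East             0             0          1358  
West          1376          2141             0  

Highest: West / Widget A = $2141

West / Widget A = $2141


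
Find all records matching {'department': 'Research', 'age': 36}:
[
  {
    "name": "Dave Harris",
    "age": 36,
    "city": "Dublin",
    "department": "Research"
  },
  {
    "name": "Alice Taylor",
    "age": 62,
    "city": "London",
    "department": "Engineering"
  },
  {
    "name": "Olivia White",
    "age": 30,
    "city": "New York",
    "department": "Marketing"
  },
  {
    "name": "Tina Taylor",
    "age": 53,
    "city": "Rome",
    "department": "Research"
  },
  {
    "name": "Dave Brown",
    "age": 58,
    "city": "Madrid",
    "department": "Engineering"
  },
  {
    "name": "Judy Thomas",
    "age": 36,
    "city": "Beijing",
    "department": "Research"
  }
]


Search criteria: {'department': 'Research', 'age': 36}

Checking 6 records:
  Dave Harris: {department: Research, age: 36} <-- MATCH
  Alice Taylor: {department: Engineering, age: 62}
  Olivia White: {department: Marketing, age: 30}
  Tina Taylor: {department: Research, age: 53}
  Dave Brown: {department: Engineering, age: 58}
  Judy Thomas: {department: Research, age: 36} <-- MATCH

Matches: ["Dave Harris", "Judy Thomas"]

["Dave Harris", "Judy Thomas"]


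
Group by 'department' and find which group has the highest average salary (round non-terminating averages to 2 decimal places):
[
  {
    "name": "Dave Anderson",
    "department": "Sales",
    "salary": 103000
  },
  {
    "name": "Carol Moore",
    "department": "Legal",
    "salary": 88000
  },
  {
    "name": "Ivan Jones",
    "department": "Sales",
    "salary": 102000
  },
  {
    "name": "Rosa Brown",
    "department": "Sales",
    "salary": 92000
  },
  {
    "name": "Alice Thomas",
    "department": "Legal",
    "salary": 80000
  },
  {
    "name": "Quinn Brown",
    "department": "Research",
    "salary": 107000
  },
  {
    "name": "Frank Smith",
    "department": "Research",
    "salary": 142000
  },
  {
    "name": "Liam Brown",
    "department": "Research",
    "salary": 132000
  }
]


Group by: department

Groups:
  Legal: 2 people, avg salary = 168000/2 = $84000
  Research: 3 people, avg salary = 381000/3 = $127000
  Sales: 3 people, avg salary = 297000/3 = $99000

Highest average salary: Research ($127000)

Research ($127000)


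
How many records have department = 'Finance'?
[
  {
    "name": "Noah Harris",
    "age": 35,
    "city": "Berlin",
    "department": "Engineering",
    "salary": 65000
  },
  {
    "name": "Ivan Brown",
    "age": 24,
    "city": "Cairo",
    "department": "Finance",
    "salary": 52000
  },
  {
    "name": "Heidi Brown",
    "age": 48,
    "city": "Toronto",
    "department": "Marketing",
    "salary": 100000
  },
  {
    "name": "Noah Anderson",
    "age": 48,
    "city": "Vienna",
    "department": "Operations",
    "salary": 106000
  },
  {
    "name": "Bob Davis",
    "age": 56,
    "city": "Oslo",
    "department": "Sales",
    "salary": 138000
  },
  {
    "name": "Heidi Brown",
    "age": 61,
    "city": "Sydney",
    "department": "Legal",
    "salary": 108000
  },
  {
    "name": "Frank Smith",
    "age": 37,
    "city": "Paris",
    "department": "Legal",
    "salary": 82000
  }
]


Data: 7 records
Condition: department = 'Finance'

Checking each record:
  Noah Harris: Engineering
  Ivan Brown: Finance MATCH
  Heidi Brown: Marketing
  Noah Anderson: Operations
  Bob Davis: Sales
  Heidi Brown: Legal
  Frank Smith: Legal

Count: 1

1


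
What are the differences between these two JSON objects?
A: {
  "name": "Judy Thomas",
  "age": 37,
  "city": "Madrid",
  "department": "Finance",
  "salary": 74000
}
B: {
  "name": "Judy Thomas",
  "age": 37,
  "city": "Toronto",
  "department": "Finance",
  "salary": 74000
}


Comparing each field (in key order):
  name: same
  age: same
  city: DIFFERENT
  department: same
  salary: same
Differences:
  city: Madrid -> Toronto

1 field(s) changed

1 change: city


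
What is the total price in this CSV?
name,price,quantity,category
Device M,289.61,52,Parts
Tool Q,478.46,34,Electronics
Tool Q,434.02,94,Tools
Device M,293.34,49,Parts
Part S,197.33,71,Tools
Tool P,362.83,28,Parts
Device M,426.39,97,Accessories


Computing total price:
Values: [289.61, 478.46, 434.02, 293.34, 197.33, 362.83, 426.39]
Sum = 2481.98

2481.98


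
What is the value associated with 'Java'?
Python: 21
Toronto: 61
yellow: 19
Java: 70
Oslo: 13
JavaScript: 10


Looking up key 'Java'
Value: 70

70


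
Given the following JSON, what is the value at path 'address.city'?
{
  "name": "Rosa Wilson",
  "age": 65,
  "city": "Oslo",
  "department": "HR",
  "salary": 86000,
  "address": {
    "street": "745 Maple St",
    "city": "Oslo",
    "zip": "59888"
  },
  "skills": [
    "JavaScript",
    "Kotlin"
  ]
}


Query: address.city
Path: address -> city
Value: Oslo

Oslo


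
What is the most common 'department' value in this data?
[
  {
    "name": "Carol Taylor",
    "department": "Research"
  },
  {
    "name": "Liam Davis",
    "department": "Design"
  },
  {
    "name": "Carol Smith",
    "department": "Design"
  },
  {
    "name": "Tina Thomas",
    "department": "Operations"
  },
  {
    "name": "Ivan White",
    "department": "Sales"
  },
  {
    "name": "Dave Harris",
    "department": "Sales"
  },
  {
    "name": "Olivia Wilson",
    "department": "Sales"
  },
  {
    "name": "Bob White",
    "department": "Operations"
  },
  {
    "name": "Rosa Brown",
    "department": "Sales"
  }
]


Counting 'department' values across 9 records:

  Sales: 4 ####
  Design: 2 ##
  Operations: 2 ##
  Research: 1 #

Most common: Sales (4 times)

Sales (4 times)


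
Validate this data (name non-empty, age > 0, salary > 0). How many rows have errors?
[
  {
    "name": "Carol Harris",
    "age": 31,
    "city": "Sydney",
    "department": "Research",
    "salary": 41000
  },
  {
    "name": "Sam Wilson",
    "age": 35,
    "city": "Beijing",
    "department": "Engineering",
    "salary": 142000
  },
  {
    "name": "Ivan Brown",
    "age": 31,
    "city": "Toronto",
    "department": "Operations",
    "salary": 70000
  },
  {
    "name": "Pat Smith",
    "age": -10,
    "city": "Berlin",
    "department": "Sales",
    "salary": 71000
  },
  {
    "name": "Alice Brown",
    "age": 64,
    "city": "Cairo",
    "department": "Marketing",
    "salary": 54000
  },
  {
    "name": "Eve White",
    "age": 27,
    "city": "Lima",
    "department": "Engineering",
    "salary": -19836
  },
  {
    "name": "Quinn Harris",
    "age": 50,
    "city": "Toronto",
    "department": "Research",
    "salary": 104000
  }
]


Validating 7 records:
Rules: name non-empty, age > 0, salary > 0

  Row 1 (Carol Harris): OK
  Row 2 (Sam Wilson): OK
  Row 3 (Ivan Brown): OK
  Row 4 (Pat Smith): negative age: -10
  Row 5 (Alice Brown): OK
  Row 6 (Eve White): negative salary: -19836
  Row 7 (Quinn Harris): OK

Total errors: 2

2 errors


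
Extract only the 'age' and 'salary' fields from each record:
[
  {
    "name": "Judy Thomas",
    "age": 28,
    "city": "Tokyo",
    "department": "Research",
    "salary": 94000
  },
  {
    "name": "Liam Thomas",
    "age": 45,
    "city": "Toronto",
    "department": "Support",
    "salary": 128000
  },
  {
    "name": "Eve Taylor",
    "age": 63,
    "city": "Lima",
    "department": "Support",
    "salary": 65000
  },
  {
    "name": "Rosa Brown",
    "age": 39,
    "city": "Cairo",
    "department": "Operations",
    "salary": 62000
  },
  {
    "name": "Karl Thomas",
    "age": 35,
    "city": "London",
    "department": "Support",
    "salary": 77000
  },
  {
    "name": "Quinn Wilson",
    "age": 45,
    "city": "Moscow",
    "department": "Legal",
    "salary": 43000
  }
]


Original: 6 records with fields: name, age, city, department, salary
Keep: ['age', 'salary']
Drop: ['name', 'city', 'department']
Result: 6 records, 2 fields each

[
  {
    "age": 28,
    "salary": 94000
  },
  {
    "age": 45,
    "salary": 128000
  },
  {
    "age": 63,
    "salary": 65000
  },
  {
    "age": 39,
    "salary": 62000
  },
  {
    "age": 35,
    "salary": 77000
  },
  {
    "age": 45,
    "salary": 43000
  }
]


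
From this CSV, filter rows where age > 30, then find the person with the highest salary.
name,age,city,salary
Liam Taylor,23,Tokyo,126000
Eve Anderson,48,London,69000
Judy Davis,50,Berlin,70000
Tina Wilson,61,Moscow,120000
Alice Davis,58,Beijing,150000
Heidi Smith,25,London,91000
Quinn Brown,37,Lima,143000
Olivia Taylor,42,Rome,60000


Filter: age > 30
Sort by: salary (descending)

Filtered records (6):
  Alice Davis, age 58, salary $150000
  Quinn Brown, age 37, salary $143000
  Tina Wilson, age 61, salary $120000
  Judy Davis, age 50, salary $70000
  Eve Anderson, age 48, salary $69000
  Olivia Taylor, age 42, salary $60000

Highest salary: Alice Davis ($150000)

Alice Davis


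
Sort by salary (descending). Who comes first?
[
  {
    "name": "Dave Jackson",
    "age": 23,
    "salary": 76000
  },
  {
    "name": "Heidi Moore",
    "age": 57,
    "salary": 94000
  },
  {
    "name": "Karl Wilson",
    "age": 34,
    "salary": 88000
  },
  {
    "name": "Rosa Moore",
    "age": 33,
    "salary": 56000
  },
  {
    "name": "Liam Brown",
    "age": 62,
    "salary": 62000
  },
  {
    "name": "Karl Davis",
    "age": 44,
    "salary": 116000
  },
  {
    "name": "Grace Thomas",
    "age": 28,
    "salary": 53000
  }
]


Sort by: salary (descending)

Sorted order:
  1. Karl Davis (salary = 116000)
  2. Heidi Moore (salary = 94000)
  3. Karl Wilson (salary = 88000)
  4. Dave Jackson (salary = 76000)
  5. Liam Brown (salary = 62000)
  6. Rosa Moore (salary = 56000)
  7. Grace Thomas (salary = 53000)

First: Karl Davis

Karl Davis


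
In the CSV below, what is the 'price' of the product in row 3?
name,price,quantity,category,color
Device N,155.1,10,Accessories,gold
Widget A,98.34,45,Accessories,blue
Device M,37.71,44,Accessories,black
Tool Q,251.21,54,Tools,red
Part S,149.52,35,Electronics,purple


Query: Row 3 ('Device M'), column 'price'
Value: 37.71

37.71


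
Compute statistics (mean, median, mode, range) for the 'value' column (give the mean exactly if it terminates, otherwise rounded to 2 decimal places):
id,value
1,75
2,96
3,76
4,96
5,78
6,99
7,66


Data: [75, 96, 76, 96, 78, 99, 66]
Count: 7
Sum: 586
Mean: 586/7 ≈ 83.71 (rounded to 2 decimal places)
Sorted: [66, 75, 76, 78, 96, 96, 99]
Median: 78.0
Mode: 96 (2 times)
Range: 99 - 66 = 33
Min: 66, Max: 99

mean≈83.71, median=78.0, mode=96, range=33


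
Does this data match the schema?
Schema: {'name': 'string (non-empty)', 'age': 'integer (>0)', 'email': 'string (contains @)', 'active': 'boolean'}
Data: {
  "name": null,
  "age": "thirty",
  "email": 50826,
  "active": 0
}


Validating each field against schema:
  name: FAIL (null is not a string)
  age: FAIL ("thirty" is not an integer)
  email: FAIL (50826 is not a string)
  active: FAIL (0 is not a boolean)

Result: INVALID (4 errors: name, age, email, active)

INVALID (4 errors: name, age, email, active)


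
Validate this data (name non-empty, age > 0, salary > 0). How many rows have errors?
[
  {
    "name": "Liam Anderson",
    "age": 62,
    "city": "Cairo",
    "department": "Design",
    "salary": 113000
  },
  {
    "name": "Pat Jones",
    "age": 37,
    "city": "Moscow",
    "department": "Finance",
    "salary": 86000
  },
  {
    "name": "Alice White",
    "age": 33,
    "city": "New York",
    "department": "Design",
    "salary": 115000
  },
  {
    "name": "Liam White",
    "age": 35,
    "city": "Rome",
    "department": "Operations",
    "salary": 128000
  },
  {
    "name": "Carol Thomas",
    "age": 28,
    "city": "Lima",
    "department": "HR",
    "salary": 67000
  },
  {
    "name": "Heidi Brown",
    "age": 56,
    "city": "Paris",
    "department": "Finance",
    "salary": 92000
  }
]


Validating 6 records:
Rules: name non-empty, age > 0, salary > 0

  Row 1 (Liam Anderson): OK
  Row 2 (Pat Jones): OK
  Row 3 (Alice White): OK
  Row 4 (Liam White): OK
  Row 5 (Carol Thomas): OK
  Row 6 (Heidi Brown): OK

Total errors: 0

0 errors


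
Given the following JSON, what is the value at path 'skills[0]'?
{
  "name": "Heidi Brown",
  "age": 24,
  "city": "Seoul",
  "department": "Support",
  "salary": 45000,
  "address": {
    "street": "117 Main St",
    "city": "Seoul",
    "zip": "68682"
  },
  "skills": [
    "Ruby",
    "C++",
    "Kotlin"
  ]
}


Query: skills[0]
Path: skills -> first element
Value: Ruby

Ruby


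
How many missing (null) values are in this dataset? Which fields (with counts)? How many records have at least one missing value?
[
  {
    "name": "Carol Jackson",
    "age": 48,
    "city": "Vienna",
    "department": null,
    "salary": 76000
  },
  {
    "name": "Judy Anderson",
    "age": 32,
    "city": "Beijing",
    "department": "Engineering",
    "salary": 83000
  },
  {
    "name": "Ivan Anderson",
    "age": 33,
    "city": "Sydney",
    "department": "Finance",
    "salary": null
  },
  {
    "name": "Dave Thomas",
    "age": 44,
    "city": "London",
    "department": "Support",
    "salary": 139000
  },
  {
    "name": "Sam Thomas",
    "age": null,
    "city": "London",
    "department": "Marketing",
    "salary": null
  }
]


Checking for missing (null) values in 5 records:

  Carol Jackson: department
  Judy Anderson: complete
  Ivan Anderson: salary
  Dave Thomas: complete
  Sam Thomas: age, salary

Per field:
  name: 0 missing
  age: 1 missing
  city: 0 missing
  department: 1 missing
  salary: 2 missing

Total missing values: 4
Records with any missing: 3

4 missing values (age: 1, department: 1, salary: 2); 3 incomplete records


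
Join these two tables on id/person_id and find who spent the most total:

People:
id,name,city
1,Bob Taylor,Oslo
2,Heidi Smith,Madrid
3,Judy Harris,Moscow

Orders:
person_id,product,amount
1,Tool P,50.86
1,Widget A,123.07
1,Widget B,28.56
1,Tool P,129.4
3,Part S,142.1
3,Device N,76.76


Join on: people.id = orders.person_id

Joined rows:
  Bob Taylor (Oslo) bought Tool P for $50.86
  Bob Taylor (Oslo) bought Widget A for $123.07
  Bob Taylor (Oslo) bought Widget B for $28.56
  Bob Taylor (Oslo) bought Tool P for $129.4
  Judy Harris (Moscow) bought Part S for $142.1
  Judy Harris (Moscow) bought Device N for $76.76

Total per person:
  Bob Taylor: $331.89
  Judy Harris: $218.86

Top spender: Bob Taylor ($331.89)

Bob Taylor ($331.89)


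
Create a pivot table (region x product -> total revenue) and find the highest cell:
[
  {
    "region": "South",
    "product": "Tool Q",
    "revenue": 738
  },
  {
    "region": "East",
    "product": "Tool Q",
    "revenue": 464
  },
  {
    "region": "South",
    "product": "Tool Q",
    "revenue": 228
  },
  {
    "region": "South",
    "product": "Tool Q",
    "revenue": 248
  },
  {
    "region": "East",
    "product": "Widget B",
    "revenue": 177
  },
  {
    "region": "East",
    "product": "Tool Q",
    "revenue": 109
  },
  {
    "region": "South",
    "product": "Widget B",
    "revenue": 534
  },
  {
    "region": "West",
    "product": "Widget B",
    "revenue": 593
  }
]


Pivot: region (rows) x product (columns) -> total revenue

     Tool Q        Widget B    
East           573           177  
South         1214           534  
West             0           593  

Highest: South / Tool Q = $1214

South / Tool Q = $1214


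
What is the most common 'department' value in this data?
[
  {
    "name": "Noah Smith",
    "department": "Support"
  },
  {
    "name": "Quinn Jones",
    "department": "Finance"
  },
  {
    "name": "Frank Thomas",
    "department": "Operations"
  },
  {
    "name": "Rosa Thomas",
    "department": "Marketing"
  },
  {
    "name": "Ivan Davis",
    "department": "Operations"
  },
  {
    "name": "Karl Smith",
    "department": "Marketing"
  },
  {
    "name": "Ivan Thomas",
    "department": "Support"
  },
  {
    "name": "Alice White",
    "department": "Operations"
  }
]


Counting 'department' values across 8 records:

  Operations: 3 ###
  Support: 2 ##
  Marketing: 2 ##
  Finance: 1 #

Most common: Operations (3 times)

Operations (3 times)


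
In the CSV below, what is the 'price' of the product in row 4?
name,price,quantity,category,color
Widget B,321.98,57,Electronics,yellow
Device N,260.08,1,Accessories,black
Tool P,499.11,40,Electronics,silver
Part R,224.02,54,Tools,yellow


Query: Row 4 ('Part R'), column 'price'
Value: 224.02

224.02


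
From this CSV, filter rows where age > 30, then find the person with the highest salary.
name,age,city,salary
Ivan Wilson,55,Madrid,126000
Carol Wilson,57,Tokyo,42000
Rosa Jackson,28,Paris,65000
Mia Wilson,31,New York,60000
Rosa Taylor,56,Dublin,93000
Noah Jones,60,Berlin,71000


Filter: age > 30
Sort by: salary (descending)

Filtered records (5):
  Ivan Wilson, age 55, salary $126000
  Rosa Taylor, age 56, salary $93000
  Noah Jones, age 60, salary $71000
  Mia Wilson, age 31, salary $60000
  Carol Wilson, age 57, salary $42000

Highest salary: Ivan Wilson ($126000)

Ivan Wilson


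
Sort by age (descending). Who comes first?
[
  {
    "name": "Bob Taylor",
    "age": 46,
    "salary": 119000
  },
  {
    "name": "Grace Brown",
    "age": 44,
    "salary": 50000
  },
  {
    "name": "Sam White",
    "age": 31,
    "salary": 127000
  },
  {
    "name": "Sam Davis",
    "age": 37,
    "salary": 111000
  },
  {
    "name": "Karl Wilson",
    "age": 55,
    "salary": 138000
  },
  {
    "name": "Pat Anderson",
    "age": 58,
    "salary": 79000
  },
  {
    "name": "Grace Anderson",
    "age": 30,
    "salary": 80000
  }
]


Sort by: age (descending)

Sorted order:
  1. Pat Anderson (age = 58)
  2. Karl Wilson (age = 55)
  3. Bob Taylor (age = 46)
  4. Grace Brown (age = 44)
  5. Sam Davis (age = 37)
  6. Sam White (age = 31)
  7. Grace Anderson (age = 30)

First: Pat Anderson

Pat Anderson


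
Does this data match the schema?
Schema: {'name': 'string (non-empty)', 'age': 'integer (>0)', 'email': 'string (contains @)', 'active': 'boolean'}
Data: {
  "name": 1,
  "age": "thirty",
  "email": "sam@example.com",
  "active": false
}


Validating each field against schema:
  name: FAIL (1 is not a string)
  age: FAIL ("thirty" is not an integer)
  email: OK (string with @)
  active: OK (boolean)

Result: INVALID (2 errors: name, age)

INVALID (2 errors: name, age)


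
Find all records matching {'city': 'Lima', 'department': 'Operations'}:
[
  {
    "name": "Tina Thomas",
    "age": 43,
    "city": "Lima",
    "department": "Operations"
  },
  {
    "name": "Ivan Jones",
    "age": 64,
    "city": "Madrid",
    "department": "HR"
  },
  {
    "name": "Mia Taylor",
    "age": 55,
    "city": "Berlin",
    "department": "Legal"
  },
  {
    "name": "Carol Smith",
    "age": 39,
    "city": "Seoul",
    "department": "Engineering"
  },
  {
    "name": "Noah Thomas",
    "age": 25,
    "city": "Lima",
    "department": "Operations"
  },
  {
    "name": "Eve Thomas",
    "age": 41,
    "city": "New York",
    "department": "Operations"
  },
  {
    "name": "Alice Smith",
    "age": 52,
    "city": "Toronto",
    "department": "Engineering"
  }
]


Search criteria: {'city': 'Lima', 'department': 'Operations'}

Checking 7 records:
  Tina Thomas: {city: Lima, department: Operations} <-- MATCH
  Ivan Jones: {city: Madrid, department: HR}
  Mia Taylor: {city: Berlin, department: Legal}
  Carol Smith: {city: Seoul, department: Engineering}
  Noah Thomas: {city: Lima, department: Operations} <-- MATCH
  Eve Thomas: {city: New York, department: Operations}
  Alice Smith: {city: Toronto, department: Engineering}

Matches: ["Tina Thomas", "Noah Thomas"]

["Tina Thomas", "Noah Thomas"]


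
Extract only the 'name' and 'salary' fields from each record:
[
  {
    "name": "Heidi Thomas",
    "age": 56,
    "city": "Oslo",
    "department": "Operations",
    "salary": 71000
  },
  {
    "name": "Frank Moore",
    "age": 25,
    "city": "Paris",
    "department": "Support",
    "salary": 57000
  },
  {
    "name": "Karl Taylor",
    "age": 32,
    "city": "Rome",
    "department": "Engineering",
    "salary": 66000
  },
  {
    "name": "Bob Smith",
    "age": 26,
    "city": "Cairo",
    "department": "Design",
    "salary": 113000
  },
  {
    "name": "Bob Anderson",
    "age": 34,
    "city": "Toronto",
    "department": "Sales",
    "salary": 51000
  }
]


Original: 5 records with fields: name, age, city, department, salary
Keep: ['name', 'salary']
Drop: ['age', 'city', 'department']
Result: 5 records, 2 fields each

[
  {
    "name": "Heidi Thomas",
    "salary": 71000
  },
  {
    "name": "Frank Moore",
    "salary": 57000
  },
  {
    "name": "Karl Taylor",
    "salary": 66000
  },
  {
    "name": "Bob Smith",
    "salary": 113000
  },
  {
    "name": "Bob Anderson",
    "salary": 51000
  }
]


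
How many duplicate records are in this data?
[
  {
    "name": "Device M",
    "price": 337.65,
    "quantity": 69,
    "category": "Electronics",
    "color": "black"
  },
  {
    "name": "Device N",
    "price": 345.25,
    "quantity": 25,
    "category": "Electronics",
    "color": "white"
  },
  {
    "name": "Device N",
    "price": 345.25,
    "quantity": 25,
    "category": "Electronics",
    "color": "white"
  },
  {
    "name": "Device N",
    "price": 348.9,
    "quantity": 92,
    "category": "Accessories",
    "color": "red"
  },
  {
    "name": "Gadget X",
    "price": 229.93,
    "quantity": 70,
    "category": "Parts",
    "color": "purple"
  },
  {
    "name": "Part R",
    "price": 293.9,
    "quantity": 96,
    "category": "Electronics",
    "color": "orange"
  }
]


Checking 6 records for duplicates:

  Row 1: Device M ($337.65, qty 69)
  Row 2: Device N ($345.25, qty 25)
  Row 3: Device N ($345.25, qty 25) <-- DUPLICATE
  Row 4: Device N ($348.9, qty 92)
  Row 5: Gadget X ($229.93, qty 70)
  Row 6: Part R ($293.9, qty 96)

Duplicates found: 1
Unique records: 5

1 duplicates, 5 unique


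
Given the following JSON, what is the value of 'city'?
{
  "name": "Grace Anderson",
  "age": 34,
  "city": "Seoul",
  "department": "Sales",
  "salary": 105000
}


Looking up field 'city'
Value: Seoul

Seoul


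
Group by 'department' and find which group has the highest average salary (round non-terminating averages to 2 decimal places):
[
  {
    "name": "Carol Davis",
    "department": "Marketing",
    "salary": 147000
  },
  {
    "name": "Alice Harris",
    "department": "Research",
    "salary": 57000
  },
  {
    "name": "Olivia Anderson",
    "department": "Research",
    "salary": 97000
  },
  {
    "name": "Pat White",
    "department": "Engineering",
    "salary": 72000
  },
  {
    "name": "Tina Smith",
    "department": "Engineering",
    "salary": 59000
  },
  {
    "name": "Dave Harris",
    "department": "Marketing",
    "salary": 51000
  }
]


Group by: department

Groups:
  Engineering: 2 people, avg salary = 131000/2 = $65500
  Marketing: 2 people, avg salary = 198000/2 = $99000
  Research: 2 people, avg salary = 154000/2 = $77000

Highest average salary: Marketing ($99000)

Marketing ($99000)


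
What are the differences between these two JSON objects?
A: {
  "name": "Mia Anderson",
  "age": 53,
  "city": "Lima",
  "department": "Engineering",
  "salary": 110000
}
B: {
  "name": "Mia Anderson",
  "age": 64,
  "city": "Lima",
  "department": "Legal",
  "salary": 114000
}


Comparing each field (in key order):
  name: same
  age: DIFFERENT
  city: same
  department: DIFFERENT
  salary: DIFFERENT
Differences:
  age: 53 -> 64
  department: Engineering -> Legal
  salary: 110000 -> 114000

3 field(s) changed

3 changes: age, department, salary


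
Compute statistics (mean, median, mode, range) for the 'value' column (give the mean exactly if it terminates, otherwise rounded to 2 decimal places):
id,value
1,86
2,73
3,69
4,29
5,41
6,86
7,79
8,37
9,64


Data: [86, 73, 69, 29, 41, 86, 79, 37, 64]
Count: 9
Sum: 564
Mean: 564/9 ≈ 62.67 (rounded to 2 decimal places)
Sorted: [29, 37, 41, 64, 69, 73, 79, 86, 86]
Median: 69.0
Mode: 86 (2 times)
Range: 86 - 29 = 57
Min: 29, Max: 86

mean≈62.67, median=69.0, mode=86, range=57


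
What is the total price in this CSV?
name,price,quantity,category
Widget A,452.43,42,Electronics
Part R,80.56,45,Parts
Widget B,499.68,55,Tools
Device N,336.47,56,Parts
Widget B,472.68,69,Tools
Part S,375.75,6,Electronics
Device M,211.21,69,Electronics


Computing total price:
Values: [452.43, 80.56, 499.68, 336.47, 472.68, 375.75, 211.21]
Sum = 2428.78

2428.78


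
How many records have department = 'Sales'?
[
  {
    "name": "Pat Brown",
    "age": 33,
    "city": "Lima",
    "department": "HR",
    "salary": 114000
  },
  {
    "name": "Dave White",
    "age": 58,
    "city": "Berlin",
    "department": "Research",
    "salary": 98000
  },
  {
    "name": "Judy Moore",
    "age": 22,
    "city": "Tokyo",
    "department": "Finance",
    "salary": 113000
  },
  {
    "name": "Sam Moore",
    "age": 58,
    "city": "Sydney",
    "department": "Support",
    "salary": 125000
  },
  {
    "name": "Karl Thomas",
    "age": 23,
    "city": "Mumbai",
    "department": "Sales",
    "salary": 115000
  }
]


Data: 5 records
Condition: department = 'Sales'

Checking each record:
  Pat Brown: HR
  Dave White: Research
  Judy Moore: Finance
  Sam Moore: Support
  Karl Thomas: Sales MATCH

Count: 1

1


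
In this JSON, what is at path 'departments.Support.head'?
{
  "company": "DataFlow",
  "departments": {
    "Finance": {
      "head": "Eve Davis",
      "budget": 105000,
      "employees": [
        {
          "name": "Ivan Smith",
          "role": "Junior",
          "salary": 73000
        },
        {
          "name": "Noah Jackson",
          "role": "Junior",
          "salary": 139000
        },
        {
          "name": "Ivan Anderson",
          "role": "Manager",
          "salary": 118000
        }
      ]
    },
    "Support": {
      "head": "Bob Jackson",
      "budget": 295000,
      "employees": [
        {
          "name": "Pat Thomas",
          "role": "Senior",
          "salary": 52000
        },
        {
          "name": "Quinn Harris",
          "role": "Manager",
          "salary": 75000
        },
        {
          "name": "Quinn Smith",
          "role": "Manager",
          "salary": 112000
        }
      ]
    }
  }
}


Path: departments.Support.head

Navigate:
  -> departments
  -> Support
  -> head = 'Bob Jackson'

Bob Jackson
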